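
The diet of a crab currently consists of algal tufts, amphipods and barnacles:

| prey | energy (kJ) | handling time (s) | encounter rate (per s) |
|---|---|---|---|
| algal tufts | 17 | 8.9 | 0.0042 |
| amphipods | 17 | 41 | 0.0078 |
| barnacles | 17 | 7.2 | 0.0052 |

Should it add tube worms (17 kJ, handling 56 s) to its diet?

Yes

Intake rate on the current diet: R = (0.0042×17 + 0.0078×17 + 0.0052×17) / (1 + 0.0042×8.9 + 0.0078×41 + 0.0052×7.2) = 0.2924/1.395 = 0.2097 kJ/s.
Profitability of tube worms: 17/56 = 0.3036 kJ/s.
Since 0.3036 > R, including tube worms increases the long-run rate.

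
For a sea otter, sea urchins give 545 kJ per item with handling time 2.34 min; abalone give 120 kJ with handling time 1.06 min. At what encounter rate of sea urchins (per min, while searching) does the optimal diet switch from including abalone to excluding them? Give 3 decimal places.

The zero-one rule: include abalone iff E₂/h₂ > λE₁/(1+λh₁). Equality gives the switch point.
λE₁h₂ = E₂ + λE₂h₁ ⇒ λ = E₂/(E₁h₂ − E₂h₁) = 120/(577.7 − 280.8) = 0.4042 per min.

0.404 per min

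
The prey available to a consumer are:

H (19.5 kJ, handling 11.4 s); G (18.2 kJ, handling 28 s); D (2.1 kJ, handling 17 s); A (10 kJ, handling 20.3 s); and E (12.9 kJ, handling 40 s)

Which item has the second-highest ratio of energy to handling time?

G

In descending order of E/h:
H: 19.5/11.4 = 1.71 kJ/s
G: 18.2/28 = 0.65 kJ/s
A: 10/20.3 = 0.493 kJ/s
E: 12.9/40 = 0.323 kJ/s
D: 2.1/17 = 0.124 kJ/s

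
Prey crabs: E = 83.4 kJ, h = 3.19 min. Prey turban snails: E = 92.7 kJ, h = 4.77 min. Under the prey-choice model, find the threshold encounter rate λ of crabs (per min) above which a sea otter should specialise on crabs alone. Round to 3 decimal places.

The zero-one rule: include turban snails iff E₂/h₂ > λE₁/(1+λh₁). Equality gives the switch point.
λE₁h₂ = E₂ + λE₂h₁ ⇒ λ = E₂/(E₁h₂ − E₂h₁) = 92.7/(397.8 − 295.7) = 0.9079 per min.

0.908 per min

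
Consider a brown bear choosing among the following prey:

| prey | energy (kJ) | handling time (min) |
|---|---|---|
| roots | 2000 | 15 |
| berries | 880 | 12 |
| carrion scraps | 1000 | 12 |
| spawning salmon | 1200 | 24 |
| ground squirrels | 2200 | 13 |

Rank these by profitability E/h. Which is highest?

ground squirrels

In descending order of E/h:
ground squirrels: 2200/13 = 169 kJ/min
roots: 2000/15 = 133 kJ/min
carrion scraps: 1000/12 = 83.3 kJ/min
berries: 880/12 = 73.3 kJ/min
spawning salmon: 1200/24 = 50 kJ/min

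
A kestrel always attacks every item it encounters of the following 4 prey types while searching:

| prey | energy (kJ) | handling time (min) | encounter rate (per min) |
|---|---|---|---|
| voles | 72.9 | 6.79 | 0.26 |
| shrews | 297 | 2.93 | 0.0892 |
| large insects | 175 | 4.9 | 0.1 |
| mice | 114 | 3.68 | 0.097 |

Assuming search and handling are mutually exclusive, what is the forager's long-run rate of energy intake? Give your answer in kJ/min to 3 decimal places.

19.104 kJ/min

R = (0.26×72.9 + 0.0892×297 + 0.1×175 + 0.097×114) / (1 + 0.26×6.79 + 0.0892×2.93 + 0.1×4.9 + 0.097×3.68) = 74/3.874 = 19.1 kJ/min.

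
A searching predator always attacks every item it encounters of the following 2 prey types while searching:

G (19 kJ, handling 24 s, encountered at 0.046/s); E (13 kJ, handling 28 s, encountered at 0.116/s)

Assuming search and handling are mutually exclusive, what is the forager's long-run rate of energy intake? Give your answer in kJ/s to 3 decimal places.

R = (0.046×19 + 0.116×13) / (1 + 0.046×24 + 0.116×28) = 2.382/5.352 = 0.4451 kJ/s.

0.445 kJ/s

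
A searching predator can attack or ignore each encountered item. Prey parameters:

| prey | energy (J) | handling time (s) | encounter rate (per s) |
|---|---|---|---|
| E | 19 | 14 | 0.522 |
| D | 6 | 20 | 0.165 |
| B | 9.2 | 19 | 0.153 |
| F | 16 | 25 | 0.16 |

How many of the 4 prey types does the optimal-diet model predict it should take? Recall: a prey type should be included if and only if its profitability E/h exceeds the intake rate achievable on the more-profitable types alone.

1

Profitabilities (E/h, J/s): E 1.36, F 0.64, B 0.484, D 0.3. Add prey in this order while the next type's profitability exceeds the intake rate on those already taken.
Rate on top 1: 1.194. F: 0.64 < 1.194 → exclude; stop.
Optimal diet: E — 1 of 4 types.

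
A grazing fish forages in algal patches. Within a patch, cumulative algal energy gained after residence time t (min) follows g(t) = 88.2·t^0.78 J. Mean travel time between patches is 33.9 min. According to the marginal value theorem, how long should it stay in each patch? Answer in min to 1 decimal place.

Optimal t* satisfies g'(t*) = g(t*)/(T + t*).
g'(t) = 0.78·88.2·t^-0.22. Setting 0.78·88.2·t^-0.22 = 88.2·t^0.78/(33.9+t) gives 0.78(33.9+t) = t, so 0.22·t = 0.78×33.9.
t* = 0.78×33.9/0.22 = 120.2 min.

120.2 min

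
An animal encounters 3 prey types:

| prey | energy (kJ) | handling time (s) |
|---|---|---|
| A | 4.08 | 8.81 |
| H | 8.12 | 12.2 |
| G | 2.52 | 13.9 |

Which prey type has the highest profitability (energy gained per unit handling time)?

H

In descending order of E/h:
H: 8.12/12.2 = 0.666 kJ/s
A: 4.08/8.81 = 0.463 kJ/s
G: 2.52/13.9 = 0.181 kJ/s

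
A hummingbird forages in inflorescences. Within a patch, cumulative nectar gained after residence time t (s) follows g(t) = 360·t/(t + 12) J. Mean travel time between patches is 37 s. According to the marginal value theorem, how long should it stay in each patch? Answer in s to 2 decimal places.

21.07 s

By the marginal value theorem, leave when the instantaneous gain rate g'(t) equals the habitat-wide average g(t)/(T + t).
g'(t) = 360·12/(t + 12)². Setting 360·12/(t+12)² = 360t/[(t+12)(37+t)] gives 12(37+t) = t(t+12), so t² = 12×37 = 444.
t* = √444 = 21.07 s.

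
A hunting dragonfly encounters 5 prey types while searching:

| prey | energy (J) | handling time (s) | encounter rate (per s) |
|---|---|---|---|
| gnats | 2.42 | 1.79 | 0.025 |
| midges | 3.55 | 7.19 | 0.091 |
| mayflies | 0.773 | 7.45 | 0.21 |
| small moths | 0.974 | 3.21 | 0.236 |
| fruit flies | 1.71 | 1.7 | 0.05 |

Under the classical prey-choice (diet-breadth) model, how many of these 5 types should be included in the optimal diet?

4

Profitabilities (E/h, J/s): gnats 1.35, fruit flies 1.01, midges 0.494, small moths 0.303, mayflies 0.104. Add prey in this order while the next type's profitability exceeds the intake rate on those already taken.
Rate on top 1: 0.05791. fruit flies: 1.01 > 0.05791 → include.
Rate on top 2: 0.1292. midges: 0.494 > 0.1292 → include.
Rate on top 3: 0.2629. small moths: 0.303 > 0.2629 → include.
Rate on top 4: 0.275. mayflies: 0.104 < 0.275 → exclude; stop.
Optimal diet: gnats, fruit flies, midges, small moths — 4 of 5 types.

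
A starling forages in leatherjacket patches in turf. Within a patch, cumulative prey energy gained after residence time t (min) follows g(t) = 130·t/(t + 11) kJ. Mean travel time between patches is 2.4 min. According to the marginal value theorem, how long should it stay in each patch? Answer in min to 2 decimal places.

By the marginal value theorem, leave when the instantaneous gain rate g'(t) equals the habitat-wide average g(t)/(T + t).
g'(t) = 130·11/(t + 11)². Setting 130·11/(t+11)² = 130t/[(t+11)(2.4+t)] gives 11(2.4+t) = t(t+11), so t² = 11×2.4 = 26.4.
t* = √26.4 = 5.138 min.

5.14 min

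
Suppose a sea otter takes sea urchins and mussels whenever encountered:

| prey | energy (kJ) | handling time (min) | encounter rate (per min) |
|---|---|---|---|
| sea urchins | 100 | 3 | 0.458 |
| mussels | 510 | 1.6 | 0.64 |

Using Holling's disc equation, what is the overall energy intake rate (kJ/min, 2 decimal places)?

109.54 kJ/min

R = (0.458×100 + 0.64×510) / (1 + 0.458×3 + 0.64×1.6) = 372.2/3.398 = 109.5 kJ/min.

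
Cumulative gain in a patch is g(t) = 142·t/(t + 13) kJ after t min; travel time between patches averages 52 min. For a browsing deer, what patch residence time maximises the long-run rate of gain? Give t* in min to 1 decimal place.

Optimal t* satisfies g'(t*) = g(t*)/(T + t*).
g'(t) = 142·13/(t + 13)². Setting 142·13/(t+13)² = 142t/[(t+13)(52+t)] gives 13(52+t) = t(t+13), so t² = 13×52 = 676.
t* = √676 = 26 min.

26.0 min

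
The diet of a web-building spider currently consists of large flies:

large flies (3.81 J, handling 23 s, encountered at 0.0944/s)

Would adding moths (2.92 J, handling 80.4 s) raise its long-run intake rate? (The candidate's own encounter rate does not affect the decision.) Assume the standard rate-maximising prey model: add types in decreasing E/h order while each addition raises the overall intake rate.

No

On large flies alone, R = ΣλE/(1+Σλh) = 0.3597/3.171 = 0.1134 J/s.
moths: E/h = 2.92/80.4 = 0.03632 J/s.
0.03632 < 0.1134, so adding moths would lower the average — exclude it.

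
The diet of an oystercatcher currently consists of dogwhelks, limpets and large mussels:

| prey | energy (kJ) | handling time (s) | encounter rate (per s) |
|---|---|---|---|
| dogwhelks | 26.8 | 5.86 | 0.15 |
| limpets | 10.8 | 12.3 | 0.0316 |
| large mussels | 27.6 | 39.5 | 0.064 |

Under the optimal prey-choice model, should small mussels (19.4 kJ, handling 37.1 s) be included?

No

On dogwhelks, limpets and large mussels alone, R = ΣλE/(1+Σλh) = 6.128/4.796 = 1.278 kJ/s.
small mussels: E/h = 19.4/37.1 = 0.5229 kJ/s.
0.5229 < 1.278, so adding small mussels would lower the average — exclude it.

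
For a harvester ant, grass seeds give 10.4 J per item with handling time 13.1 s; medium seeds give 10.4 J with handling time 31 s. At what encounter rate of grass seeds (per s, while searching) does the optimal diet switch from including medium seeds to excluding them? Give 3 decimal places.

The zero-one rule: include medium seeds iff E₂/h₂ > λE₁/(1+λh₁). Equality gives the switch point.
λE₁h₂ = E₂ + λE₂h₁ ⇒ λ = E₂/(E₁h₂ − E₂h₁) = 10.4/(322.4 − 136.2) = 0.05587 per s.

0.056 per s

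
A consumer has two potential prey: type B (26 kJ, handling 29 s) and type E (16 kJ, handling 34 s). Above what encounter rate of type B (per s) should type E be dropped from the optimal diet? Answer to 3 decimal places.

0.038 per s

At the threshold, the rate on type B alone equals the profitability of type E: λ·26/(1 + λ·29) = 16/34 = 0.4706.
Rearranging, λ(26 − 0.4706×29) = 0.4706, so λ = 0.4706/12.35 = 0.0381 per s.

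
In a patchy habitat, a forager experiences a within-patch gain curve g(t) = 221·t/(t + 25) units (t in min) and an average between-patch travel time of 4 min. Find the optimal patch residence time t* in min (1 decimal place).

Optimal t* satisfies g'(t*) = g(t*)/(T + t*).
g'(t) = 221·25/(t + 25)². Setting 221·25/(t+25)² = 221t/[(t+25)(4+t)] gives 25(4+t) = t(t+25), so t² = 25×4 = 100.
t* = √100 = 10 min.

10.0 min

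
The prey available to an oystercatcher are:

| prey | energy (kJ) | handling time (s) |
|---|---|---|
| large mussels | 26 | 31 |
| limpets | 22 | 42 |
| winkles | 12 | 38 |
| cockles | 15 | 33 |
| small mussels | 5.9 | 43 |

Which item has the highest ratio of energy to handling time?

large mussels

Profitability E/h (kJ/s): large mussels = 26/31 = 0.839, limpets = 22/42 = 0.524, winkles = 12/38 = 0.316, cockles = 15/33 = 0.455, small mussels = 5.9/43 = 0.137.
Ranked: large mussels > limpets > cockles > winkles > small mussels.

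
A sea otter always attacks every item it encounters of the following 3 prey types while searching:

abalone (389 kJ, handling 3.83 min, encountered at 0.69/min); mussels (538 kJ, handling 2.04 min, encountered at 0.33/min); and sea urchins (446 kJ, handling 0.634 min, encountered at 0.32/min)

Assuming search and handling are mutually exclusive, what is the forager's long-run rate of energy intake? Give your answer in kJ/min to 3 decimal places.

130.272 kJ/min

R = Σλ_iE_i / (1 + Σλ_ih_i)
Numerator: 0.69×389 + 0.33×538 + 0.32×446 = 588.7
Denominator: 1 + 0.69×3.83 + 0.33×2.04 + 0.32×0.634 = 4.519
R = 588.7/4.519 = 130.3 kJ/min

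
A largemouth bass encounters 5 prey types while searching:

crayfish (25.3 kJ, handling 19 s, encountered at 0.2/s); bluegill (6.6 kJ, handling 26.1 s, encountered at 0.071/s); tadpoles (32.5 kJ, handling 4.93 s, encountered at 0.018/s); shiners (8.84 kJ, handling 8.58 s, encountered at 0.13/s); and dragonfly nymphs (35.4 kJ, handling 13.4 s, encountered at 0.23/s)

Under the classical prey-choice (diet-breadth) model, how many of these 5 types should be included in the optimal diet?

Rank by E/h (kJ/s): tadpoles 6.59, dragonfly nymphs 2.64, crayfish 1.33, shiners 1.03, bluegill 0.253. Include each in turn until the next type's E/h falls below the running intake rate.
Rate on top 1: 0.5373. dragonfly nymphs: 2.64 > 0.5373 → include.
Rate on top 2: 2.092. crayfish: 1.33 < 2.092 → exclude; stop.
Optimal diet: tadpoles, dragonfly nymphs — 2 of 5 types.

2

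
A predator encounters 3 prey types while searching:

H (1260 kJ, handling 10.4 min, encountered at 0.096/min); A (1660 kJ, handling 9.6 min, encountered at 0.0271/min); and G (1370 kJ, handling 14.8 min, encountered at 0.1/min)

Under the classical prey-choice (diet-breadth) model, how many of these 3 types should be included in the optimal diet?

Rank by E/h (kJ/min): A 173, H 121, G 92.6. Include each in turn until the next type's E/h falls below the running intake rate.
Rate on top 1: 35.7. H: 121 > 35.7 → include.
Rate on top 2: 73.47. G: 92.6 > 73.47 → include.
Optimal diet: A, H, G — 3 of 3 types.

3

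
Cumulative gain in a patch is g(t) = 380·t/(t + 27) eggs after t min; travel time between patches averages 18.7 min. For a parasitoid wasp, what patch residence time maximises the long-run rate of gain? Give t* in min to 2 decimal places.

Maximise g(t)/(T+t): set derivative to zero → g'(t)(T+t) = g(t).
g'(t) = 380·27/(t + 27)². Setting 380·27/(t+27)² = 380t/[(t+27)(18.7+t)] gives 27(18.7+t) = t(t+27), so t² = 27×18.7 = 504.9.
t* = √504.9 = 22.47 min.

22.47 min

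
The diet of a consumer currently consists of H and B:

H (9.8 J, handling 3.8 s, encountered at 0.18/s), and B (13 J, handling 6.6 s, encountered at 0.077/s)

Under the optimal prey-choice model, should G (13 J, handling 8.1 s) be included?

Yes

Intake rate on the current diet: R = (0.18×9.8 + 0.077×13) / (1 + 0.18×3.8 + 0.077×6.6) = 2.765/2.192 = 1.261 J/s.
G: E/h = 13/8.1 = 1.605 J/s.
1.605 > 1.261, so adding G raises the average — include it.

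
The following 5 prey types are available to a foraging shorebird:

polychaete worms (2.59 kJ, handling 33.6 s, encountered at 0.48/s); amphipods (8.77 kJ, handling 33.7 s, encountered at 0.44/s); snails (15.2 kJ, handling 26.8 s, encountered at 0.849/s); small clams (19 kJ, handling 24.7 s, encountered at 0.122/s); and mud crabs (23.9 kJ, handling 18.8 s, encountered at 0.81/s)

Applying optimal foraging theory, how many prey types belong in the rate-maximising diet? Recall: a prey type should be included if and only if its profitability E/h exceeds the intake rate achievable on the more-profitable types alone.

E/h in descending order: mud crabs 1.27, small clams 0.769, snails 0.567, amphipods 0.26, polychaete worms 0.0771 kJ/s. The optimal diet is the largest prefix of this list for which every included type satisfies E_i/h_i > R on the types above it.
Rate on top 1: 1.193. small clams: 0.769 < 1.193 → exclude; stop.
Optimal diet: mud crabs — 1 of 5 types.

1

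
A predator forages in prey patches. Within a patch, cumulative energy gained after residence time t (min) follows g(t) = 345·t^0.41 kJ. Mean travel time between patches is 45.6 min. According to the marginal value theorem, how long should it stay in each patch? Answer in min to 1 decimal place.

Maximise g(t)/(T+t): set derivative to zero → g'(t)(T+t) = g(t).
g'(t) = 0.41·345·t^-0.59. Setting 0.41·345·t^-0.59 = 345·t^0.41/(45.6+t) gives 0.41(45.6+t) = t, so 0.59·t = 0.41×45.6.
t* = 0.41×45.6/0.59 = 31.69 min.

31.7 min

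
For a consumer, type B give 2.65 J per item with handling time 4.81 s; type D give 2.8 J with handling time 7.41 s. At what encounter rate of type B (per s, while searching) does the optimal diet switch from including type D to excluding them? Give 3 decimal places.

Drop type D once their profitability E₂/h₂ falls below the rate achievable on type B alone: E₂/h₂ = λE₁/(1 + λh₁).
Solve for λ: λE₁h₂ = E₂(1 + λh₁) → λ(E₁h₂ − E₂h₁) = E₂ → λ = E₂/(E₁h₂ − E₂h₁).
λ = 2.8/(2.65×7.41 − 2.8×4.81) = 2.8/6.168 = 0.4539 per s.

0.454 per s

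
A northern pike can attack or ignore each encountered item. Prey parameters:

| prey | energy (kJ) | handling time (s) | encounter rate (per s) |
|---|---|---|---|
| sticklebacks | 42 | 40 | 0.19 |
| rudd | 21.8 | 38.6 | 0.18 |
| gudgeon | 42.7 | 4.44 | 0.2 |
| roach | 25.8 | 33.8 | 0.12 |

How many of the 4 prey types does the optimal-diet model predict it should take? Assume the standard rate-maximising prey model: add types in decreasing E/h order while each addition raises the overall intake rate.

1

E/h in descending order: gudgeon 9.62, sticklebacks 1.05, roach 0.763, rudd 0.565 kJ/s. The optimal diet is the largest prefix of this list for which every included type satisfies E_i/h_i > R on the types above it.
Rate on top 1: 4.523. sticklebacks: 1.05 < 4.523 → exclude; stop.
Optimal diet: gudgeon — 1 of 4 types.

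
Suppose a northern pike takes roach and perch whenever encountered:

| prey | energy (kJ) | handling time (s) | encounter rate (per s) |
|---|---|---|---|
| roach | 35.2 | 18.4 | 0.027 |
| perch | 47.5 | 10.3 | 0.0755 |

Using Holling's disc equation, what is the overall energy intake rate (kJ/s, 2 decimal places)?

R = Σλ_iE_i / (1 + Σλ_ih_i)
Numerator: 0.027×35.2 + 0.0755×47.5 = 4.537
Denominator: 1 + 0.027×18.4 + 0.0755×10.3 = 2.274
R = 4.537/2.274 = 1.995 kJ/s

1.99 kJ/s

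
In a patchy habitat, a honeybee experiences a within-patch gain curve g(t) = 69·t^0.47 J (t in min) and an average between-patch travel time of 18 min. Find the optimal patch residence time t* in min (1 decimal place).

Optimal t* satisfies g'(t*) = g(t*)/(T + t*).
g'(t) = 0.47·69·t^-0.53. Setting 0.47·69·t^-0.53 = 69·t^0.47/(18+t) gives 0.47(18+t) = t, so 0.53·t = 0.47×18.
t* = 0.47×18/0.53 = 15.96 min.

16.0 min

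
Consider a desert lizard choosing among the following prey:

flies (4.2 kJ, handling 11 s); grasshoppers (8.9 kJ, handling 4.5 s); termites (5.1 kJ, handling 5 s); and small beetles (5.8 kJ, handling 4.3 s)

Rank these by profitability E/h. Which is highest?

grasshoppers

In descending order of E/h:
grasshoppers: 8.9/4.5 = 1.98 kJ/s
small beetles: 5.8/4.3 = 1.35 kJ/s
termites: 5.1/5 = 1.02 kJ/s
flies: 4.2/11 = 0.382 kJ/s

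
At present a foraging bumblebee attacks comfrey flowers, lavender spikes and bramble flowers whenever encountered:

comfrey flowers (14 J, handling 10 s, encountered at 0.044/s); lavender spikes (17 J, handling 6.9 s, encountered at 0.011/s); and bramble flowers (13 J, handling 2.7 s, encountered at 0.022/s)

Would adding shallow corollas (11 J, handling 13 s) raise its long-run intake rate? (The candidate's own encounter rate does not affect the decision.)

Current rate: (0.044×14 + 0.011×17 + 0.022×13)/(1 + 0.044×10 + 0.011×6.9 + 0.022×2.7) = 0.6913 J/s.
shallow corollas: E/h = 11/13 = 0.8462 J/s.
Since 0.8462 > R, including shallow corollas increases the long-run rate.

Yes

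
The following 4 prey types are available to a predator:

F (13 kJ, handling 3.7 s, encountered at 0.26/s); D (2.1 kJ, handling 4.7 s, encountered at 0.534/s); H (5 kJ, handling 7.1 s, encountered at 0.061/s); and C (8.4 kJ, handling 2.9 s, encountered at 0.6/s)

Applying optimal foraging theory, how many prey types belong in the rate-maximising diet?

2

Profitabilities (E/h, kJ/s): F 3.51, C 2.9, H 0.704, D 0.447. Add prey in this order while the next type's profitability exceeds the intake rate on those already taken.
Rate on top 1: 1.723. C: 2.9 > 1.723 → include.
Rate on top 2: 2.274. H: 0.704 < 2.274 → exclude; stop.
Optimal diet: F, C — 2 of 4 types.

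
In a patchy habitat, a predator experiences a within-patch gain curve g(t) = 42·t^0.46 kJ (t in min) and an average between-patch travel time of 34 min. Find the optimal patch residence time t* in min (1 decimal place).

29.0 min

Maximise g(t)/(T+t): set derivative to zero → g'(t)(T+t) = g(t).
g'(t) = 0.46·42·t^-0.54. Setting 0.46·42·t^-0.54 = 42·t^0.46/(34+t) gives 0.46(34+t) = t, so 0.54·t = 0.46×34.
t* = 0.46×34/0.54 = 28.96 min.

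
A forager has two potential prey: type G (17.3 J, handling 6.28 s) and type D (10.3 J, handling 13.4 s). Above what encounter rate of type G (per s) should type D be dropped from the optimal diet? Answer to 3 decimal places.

0.062 per s

At the threshold, the rate on type G alone equals the profitability of type D: λ·17.3/(1 + λ·6.28) = 10.3/13.4 = 0.7687.
Rearranging, λ(17.3 − 0.7687×6.28) = 0.7687, so λ = 0.7687/12.47 = 0.06163 per s.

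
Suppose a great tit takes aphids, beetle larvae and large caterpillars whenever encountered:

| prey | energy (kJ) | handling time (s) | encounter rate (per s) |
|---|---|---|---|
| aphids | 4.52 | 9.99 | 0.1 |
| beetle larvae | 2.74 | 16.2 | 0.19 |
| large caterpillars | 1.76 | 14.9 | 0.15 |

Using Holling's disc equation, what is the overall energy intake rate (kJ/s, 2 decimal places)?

R = (0.1×4.52 + 0.19×2.74 + 0.15×1.76) / (1 + 0.1×9.99 + 0.19×16.2 + 0.15×14.9) = 1.237/7.312 = 0.1691 kJ/s.

0.17 kJ/s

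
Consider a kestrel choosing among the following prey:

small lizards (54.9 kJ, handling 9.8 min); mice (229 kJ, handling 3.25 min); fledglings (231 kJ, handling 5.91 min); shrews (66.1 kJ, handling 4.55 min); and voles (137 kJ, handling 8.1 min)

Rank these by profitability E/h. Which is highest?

In descending order of E/h:
mice: 229/3.25 = 70.5 kJ/min
fledglings: 231/5.91 = 39.1 kJ/min
voles: 137/8.1 = 16.9 kJ/min
shrews: 66.1/4.55 = 14.5 kJ/min
small lizards: 54.9/9.8 = 5.6 kJ/min

mice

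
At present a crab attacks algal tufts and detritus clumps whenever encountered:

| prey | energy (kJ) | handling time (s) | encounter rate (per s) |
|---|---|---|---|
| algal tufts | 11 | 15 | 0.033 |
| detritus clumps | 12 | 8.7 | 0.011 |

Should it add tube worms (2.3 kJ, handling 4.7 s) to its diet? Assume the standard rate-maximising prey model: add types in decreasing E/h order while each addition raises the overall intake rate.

Yes

Intake rate on the current diet: R = (0.033×11 + 0.011×12) / (1 + 0.033×15 + 0.011×8.7) = 0.495/1.591 = 0.3112 kJ/s.
Profitability of tube worms: 2.3/4.7 = 0.4894 kJ/s.
Since 0.4894 > R, including tube worms increases the long-run rate.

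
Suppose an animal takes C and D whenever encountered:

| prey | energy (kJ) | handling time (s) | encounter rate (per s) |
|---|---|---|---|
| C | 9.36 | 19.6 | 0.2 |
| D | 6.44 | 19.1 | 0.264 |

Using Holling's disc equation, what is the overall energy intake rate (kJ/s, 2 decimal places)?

R = Σλ_iE_i / (1 + Σλ_ih_i)
Numerator: 0.2×9.36 + 0.264×6.44 = 3.572
Denominator: 1 + 0.2×19.6 + 0.264×19.1 = 9.962
R = 3.572/9.962 = 0.3586 kJ/s

0.36 kJ/s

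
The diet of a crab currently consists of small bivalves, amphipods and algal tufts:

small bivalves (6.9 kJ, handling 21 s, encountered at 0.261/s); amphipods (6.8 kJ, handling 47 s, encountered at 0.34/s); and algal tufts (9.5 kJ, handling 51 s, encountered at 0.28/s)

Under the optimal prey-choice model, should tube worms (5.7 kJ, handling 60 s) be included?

Current rate: (0.261×6.9 + 0.34×6.8 + 0.28×9.5)/(1 + 0.261×21 + 0.34×47 + 0.28×51) = 0.1843 kJ/s.
Profitability of tube worms: 5.7/60 = 0.095 kJ/s.
Since 0.095 < R, time spent handling tube worms is better spent searching.

No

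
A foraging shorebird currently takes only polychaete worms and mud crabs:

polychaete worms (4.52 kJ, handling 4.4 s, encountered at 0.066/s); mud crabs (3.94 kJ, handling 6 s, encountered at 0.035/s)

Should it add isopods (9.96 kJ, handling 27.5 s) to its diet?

Yes

On polychaete worms and mud crabs alone, R = ΣλE/(1+Σλh) = 0.4362/1.5 = 0.2907 kJ/s.
isopods: E/h = 9.96/27.5 = 0.3622 kJ/s.
Since 0.3622 > R, including isopods increases the long-run rate.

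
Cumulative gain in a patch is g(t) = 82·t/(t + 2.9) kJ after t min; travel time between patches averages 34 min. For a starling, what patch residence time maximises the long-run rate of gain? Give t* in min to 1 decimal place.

9.9 min

By the marginal value theorem, leave when the instantaneous gain rate g'(t) equals the habitat-wide average g(t)/(T + t).
g'(t) = 82·2.9/(t + 2.9)². Setting 82·2.9/(t+2.9)² = 82t/[(t+2.9)(34+t)] gives 2.9(34+t) = t(t+2.9), so t² = 2.9×34 = 98.6.
t* = √98.6 = 9.93 min.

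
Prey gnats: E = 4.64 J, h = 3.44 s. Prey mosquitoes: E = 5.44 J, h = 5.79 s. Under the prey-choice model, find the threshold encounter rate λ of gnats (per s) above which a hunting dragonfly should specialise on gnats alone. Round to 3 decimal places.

0.667 per s

Drop mosquitoes once their profitability E₂/h₂ falls below the rate achievable on gnats alone: E₂/h₂ = λE₁/(1 + λh₁).
Solve for λ: λE₁h₂ = E₂(1 + λh₁) → λ(E₁h₂ − E₂h₁) = E₂ → λ = E₂/(E₁h₂ − E₂h₁).
λ = 5.44/(4.64×5.79 − 5.44×3.44) = 5.44/8.152 = 0.6673 per s.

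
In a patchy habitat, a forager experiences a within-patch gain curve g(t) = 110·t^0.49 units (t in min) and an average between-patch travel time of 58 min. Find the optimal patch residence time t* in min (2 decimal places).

55.73 min

Optimal t* satisfies g'(t*) = g(t*)/(T + t*).
g'(t) = 0.49·110·t^-0.51. Setting 0.49·110·t^-0.51 = 110·t^0.49/(58+t) gives 0.49(58+t) = t, so 0.51·t = 0.49×58.
t* = 0.49×58/0.51 = 55.73 min.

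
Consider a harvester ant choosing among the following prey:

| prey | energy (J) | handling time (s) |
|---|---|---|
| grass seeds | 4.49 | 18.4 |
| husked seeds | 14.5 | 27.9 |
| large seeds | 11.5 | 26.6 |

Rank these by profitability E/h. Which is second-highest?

large seeds

Profitability E/h (J/s): grass seeds = 4.49/18.4 = 0.244, husked seeds = 14.5/27.9 = 0.52, large seeds = 11.5/26.6 = 0.432.
Ranked: husked seeds > large seeds > grass seeds.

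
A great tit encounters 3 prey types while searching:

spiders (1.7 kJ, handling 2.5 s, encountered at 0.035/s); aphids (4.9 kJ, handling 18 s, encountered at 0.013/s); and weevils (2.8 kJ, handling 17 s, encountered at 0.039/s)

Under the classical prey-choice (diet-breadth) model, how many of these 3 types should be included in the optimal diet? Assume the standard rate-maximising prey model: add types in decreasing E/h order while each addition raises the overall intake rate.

E/h in descending order: spiders 0.68, aphids 0.272, weevils 0.165 kJ/s. The optimal diet is the largest prefix of this list for which every included type satisfies E_i/h_i > R on the types above it.
Rate on top 1: 0.05471. aphids: 0.272 > 0.05471 → include.
Rate on top 2: 0.09323. weevils: 0.165 > 0.09323 → include.
Optimal diet: spiders, aphids, weevils — 3 of 3 types.

3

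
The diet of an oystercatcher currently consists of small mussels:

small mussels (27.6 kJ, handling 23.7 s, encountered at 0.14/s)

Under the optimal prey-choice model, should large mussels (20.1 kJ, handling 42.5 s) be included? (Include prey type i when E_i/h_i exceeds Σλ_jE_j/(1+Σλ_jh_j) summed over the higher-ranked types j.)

No

Current rate: (0.14×27.6)/(1 + 0.14×23.7) = 0.8949 kJ/s.
large mussels: E/h = 20.1/42.5 = 0.4729 kJ/s.
Since 0.4729 < R, time spent handling large mussels is better spent searching.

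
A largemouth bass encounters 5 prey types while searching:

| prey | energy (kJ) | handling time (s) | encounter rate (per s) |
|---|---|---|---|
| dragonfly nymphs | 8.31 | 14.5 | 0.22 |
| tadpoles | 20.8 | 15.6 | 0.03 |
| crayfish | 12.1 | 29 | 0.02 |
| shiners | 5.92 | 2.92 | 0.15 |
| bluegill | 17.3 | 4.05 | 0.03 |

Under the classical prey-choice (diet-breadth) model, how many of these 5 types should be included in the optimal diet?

3

E/h in descending order: bluegill 4.27, shiners 2.03, tadpoles 1.33, dragonfly nymphs 0.573, crayfish 0.417 kJ/s. The optimal diet is the largest prefix of this list for which every included type satisfies E_i/h_i > R on the types above it.
Rate on top 1: 0.4628. shiners: 2.03 > 0.4628 → include.
Rate on top 2: 0.9022. tadpoles: 1.33 > 0.9022 → include.
Rate on top 3: 1.002. dragonfly nymphs: 0.573 < 1.002 → exclude; stop.
Optimal diet: bluegill, shiners, tadpoles — 3 of 5 types.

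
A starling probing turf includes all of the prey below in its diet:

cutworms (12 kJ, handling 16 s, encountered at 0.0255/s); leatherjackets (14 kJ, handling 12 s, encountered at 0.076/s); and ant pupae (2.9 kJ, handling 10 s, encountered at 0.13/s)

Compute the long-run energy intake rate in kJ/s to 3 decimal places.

R = (0.0255×12 + 0.076×14 + 0.13×2.9) / (1 + 0.0255×16 + 0.076×12 + 0.13×10) = 1.747/3.62 = 0.4826 kJ/s.

0.483 kJ/s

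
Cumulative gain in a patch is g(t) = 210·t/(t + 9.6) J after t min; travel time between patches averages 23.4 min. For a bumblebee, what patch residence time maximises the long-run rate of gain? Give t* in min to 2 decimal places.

Maximise g(t)/(T+t): set derivative to zero → g'(t)(T+t) = g(t).
g'(t) = 210·9.6/(t + 9.6)². Setting 210·9.6/(t+9.6)² = 210t/[(t+9.6)(23.4+t)] gives 9.6(23.4+t) = t(t+9.6), so t² = 9.6×23.4 = 224.6.
t* = √224.6 = 14.99 min.

14.99 min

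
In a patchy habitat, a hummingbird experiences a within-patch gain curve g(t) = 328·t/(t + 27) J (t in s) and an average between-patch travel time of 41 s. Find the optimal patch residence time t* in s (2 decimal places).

Maximise g(t)/(T+t): set derivative to zero → g'(t)(T+t) = g(t).
g'(t) = 328·27/(t + 27)². Setting 328·27/(t+27)² = 328t/[(t+27)(41+t)] gives 27(41+t) = t(t+27), so t² = 27×41 = 1107.
t* = √1107 = 33.27 s.

33.27 s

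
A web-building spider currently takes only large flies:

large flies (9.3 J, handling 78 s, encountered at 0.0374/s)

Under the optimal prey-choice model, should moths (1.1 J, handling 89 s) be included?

No

Intake rate on the current diet: R = (0.0374×9.3) / (1 + 0.0374×78) = 0.3478/3.917 = 0.08879 J/s.
moths: E/h = 1.1/89 = 0.01236 J/s.
Since 0.01236 < R, time spent handling moths is better spent searching.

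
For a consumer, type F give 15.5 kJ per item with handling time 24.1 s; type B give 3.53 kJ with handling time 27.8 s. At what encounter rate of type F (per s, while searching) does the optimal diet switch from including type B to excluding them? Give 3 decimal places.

0.010 per s

The zero-one rule: include type B iff E₂/h₂ > λE₁/(1+λh₁). Equality gives the switch point.
λE₁h₂ = E₂ + λE₂h₁ ⇒ λ = E₂/(E₁h₂ − E₂h₁) = 3.53/(430.9 − 85.07) = 0.01021 per s.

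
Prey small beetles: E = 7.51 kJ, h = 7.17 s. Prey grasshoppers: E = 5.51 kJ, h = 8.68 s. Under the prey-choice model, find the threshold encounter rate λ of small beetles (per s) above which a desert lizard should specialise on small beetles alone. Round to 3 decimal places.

0.215 per s

The zero-one rule: include grasshoppers iff E₂/h₂ > λE₁/(1+λh₁). Equality gives the switch point.
λE₁h₂ = E₂ + λE₂h₁ ⇒ λ = E₂/(E₁h₂ − E₂h₁) = 5.51/(65.19 − 39.51) = 0.2146 per s.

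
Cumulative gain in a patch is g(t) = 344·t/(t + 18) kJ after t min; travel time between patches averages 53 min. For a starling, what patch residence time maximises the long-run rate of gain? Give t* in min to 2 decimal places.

Optimal t* satisfies g'(t*) = g(t*)/(T + t*).
g'(t) = 344·18/(t + 18)². Setting 344·18/(t+18)² = 344t/[(t+18)(53+t)] gives 18(53+t) = t(t+18), so t² = 18×53 = 954.
t* = √954 = 30.89 min.

30.89 min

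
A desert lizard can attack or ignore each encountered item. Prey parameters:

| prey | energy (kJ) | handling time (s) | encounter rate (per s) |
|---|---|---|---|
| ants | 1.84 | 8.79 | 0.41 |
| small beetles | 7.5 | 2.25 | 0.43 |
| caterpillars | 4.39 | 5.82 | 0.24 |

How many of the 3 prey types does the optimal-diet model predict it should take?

Rank by E/h (kJ/s): small beetles 3.33, caterpillars 0.754, ants 0.209. Include each in turn until the next type's E/h falls below the running intake rate.
Rate on top 1: 1.639. caterpillars: 0.754 < 1.639 → exclude; stop.
Optimal diet: small beetles — 1 of 3 types.

1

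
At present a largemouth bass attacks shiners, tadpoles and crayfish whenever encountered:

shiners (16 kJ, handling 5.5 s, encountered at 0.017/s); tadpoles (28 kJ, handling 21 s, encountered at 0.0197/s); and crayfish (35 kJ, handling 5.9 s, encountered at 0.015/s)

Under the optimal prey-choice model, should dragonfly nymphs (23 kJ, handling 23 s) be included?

Yes

Current rate: (0.017×16 + 0.0197×28 + 0.015×35)/(1 + 0.017×5.5 + 0.0197×21 + 0.015×5.9) = 0.8451 kJ/s.
Profitability of dragonfly nymphs: 23/23 = 1 kJ/s.
Since 1 > R, including dragonfly nymphs increases the long-run rate.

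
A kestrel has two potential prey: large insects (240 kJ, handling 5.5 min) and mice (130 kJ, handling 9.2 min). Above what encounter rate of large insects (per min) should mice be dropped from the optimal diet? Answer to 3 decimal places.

At the threshold, the rate on large insects alone equals the profitability of mice: λ·240/(1 + λ·5.5) = 130/9.2 = 14.13.
Rearranging, λ(240 − 14.13×5.5) = 14.13, so λ = 14.13/162.3 = 0.08707 per min.

0.087 per min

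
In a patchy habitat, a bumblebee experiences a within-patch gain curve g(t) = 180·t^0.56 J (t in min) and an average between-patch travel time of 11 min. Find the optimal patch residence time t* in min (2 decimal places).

14.00 min

Maximise g(t)/(T+t): set derivative to zero → g'(t)(T+t) = g(t).
g'(t) = 0.56·180·t^-0.44. Setting 0.56·180·t^-0.44 = 180·t^0.56/(11+t) gives 0.56(11+t) = t, so 0.44·t = 0.56×11.
t* = 0.56×11/0.44 = 14 min.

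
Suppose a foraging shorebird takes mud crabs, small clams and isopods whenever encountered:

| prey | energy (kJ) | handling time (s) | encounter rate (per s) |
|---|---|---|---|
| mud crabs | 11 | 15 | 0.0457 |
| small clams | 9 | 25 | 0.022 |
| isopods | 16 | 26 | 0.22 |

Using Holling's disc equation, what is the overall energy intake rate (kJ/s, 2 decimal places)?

R = Σλ_iE_i / (1 + Σλ_ih_i)
Numerator: 0.0457×11 + 0.022×9 + 0.22×16 = 4.221
Denominator: 1 + 0.0457×15 + 0.022×25 + 0.22×26 = 7.955
R = 4.221/7.955 = 0.5305 kJ/s

0.53 kJ/s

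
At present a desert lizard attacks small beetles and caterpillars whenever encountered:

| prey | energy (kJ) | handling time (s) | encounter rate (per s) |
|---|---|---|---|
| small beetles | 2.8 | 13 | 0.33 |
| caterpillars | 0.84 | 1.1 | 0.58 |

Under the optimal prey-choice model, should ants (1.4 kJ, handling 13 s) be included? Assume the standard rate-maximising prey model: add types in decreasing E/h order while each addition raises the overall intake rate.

Current rate: (0.33×2.8 + 0.58×0.84)/(1 + 0.33×13 + 0.58×1.1) = 0.2381 kJ/s.
ants: E/h = 1.4/13 = 0.1077 kJ/s.
0.1077 < 0.2381, so adding ants would lower the average — exclude it.

No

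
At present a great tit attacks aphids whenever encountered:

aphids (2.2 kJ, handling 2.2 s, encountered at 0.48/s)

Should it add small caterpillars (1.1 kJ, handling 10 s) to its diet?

No

Intake rate on the current diet: R = (0.48×2.2) / (1 + 0.48×2.2) = 1.056/2.056 = 0.5136 kJ/s.
Profitability of small caterpillars: 1.1/10 = 0.11 kJ/s.
0.11 < 0.5136, so adding small caterpillars would lower the average — exclude it.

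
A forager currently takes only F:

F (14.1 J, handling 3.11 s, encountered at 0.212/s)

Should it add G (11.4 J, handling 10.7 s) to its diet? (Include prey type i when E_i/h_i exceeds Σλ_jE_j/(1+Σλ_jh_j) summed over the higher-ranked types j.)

No

On F alone, R = ΣλE/(1+Σλh) = 2.989/1.659 = 1.801 J/s.
G: E/h = 11.4/10.7 = 1.065 J/s.
Since 1.065 < R, time spent handling G is better spent searching.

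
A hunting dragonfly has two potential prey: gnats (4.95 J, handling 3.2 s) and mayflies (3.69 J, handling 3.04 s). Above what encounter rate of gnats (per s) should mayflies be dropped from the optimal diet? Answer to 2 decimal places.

1.14 per s

Drop mayflies once their profitability E₂/h₂ falls below the rate achievable on gnats alone: E₂/h₂ = λE₁/(1 + λh₁).
Solve for λ: λE₁h₂ = E₂(1 + λh₁) → λ(E₁h₂ − E₂h₁) = E₂ → λ = E₂/(E₁h₂ − E₂h₁).
λ = 3.69/(4.95×3.04 − 3.69×3.2) = 3.69/3.24 = 1.139 per s.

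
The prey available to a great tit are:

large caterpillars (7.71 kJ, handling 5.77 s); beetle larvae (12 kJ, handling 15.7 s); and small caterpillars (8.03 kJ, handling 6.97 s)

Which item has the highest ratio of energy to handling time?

Profitability E/h (kJ/s): large caterpillars = 7.71/5.77 = 1.34, beetle larvae = 12/15.7 = 0.764, small caterpillars = 8.03/6.97 = 1.15.
Ranked: large caterpillars > small caterpillars > beetle larvae.

large caterpillars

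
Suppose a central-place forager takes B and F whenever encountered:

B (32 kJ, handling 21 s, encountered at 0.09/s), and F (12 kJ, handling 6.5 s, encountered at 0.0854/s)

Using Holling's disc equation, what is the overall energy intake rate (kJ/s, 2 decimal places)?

1.13 kJ/s

R = Σλ_iE_i / (1 + Σλ_ih_i)
Numerator: 0.09×32 + 0.0854×12 = 3.905
Denominator: 1 + 0.09×21 + 0.0854×6.5 = 3.445
R = 3.905/3.445 = 1.133 kJ/s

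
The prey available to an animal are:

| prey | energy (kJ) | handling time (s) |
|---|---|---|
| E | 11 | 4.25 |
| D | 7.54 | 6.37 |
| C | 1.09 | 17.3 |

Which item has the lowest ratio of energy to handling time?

Profitability E/h (kJ/s): E = 11/4.25 = 2.59, D = 7.54/6.37 = 1.18, C = 1.09/17.3 = 0.063.
Ranked: E > D > C.

C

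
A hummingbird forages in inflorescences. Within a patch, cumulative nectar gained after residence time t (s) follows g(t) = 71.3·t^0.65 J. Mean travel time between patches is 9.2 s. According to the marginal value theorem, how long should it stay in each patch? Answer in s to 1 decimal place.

Optimal t* satisfies g'(t*) = g(t*)/(T + t*).
g'(t) = 0.65·71.3·t^-0.35. Setting 0.65·71.3·t^-0.35 = 71.3·t^0.65/(9.2+t) gives 0.65(9.2+t) = t, so 0.35·t = 0.65×9.2.
t* = 0.65×9.2/0.35 = 17.09 s.

17.1 s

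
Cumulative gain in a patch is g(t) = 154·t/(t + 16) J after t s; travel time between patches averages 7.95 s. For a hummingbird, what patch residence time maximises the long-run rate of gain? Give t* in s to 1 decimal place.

By the marginal value theorem, leave when the instantaneous gain rate g'(t) equals the habitat-wide average g(t)/(T + t).
g'(t) = 154·16/(t + 16)². Setting 154·16/(t+16)² = 154t/[(t+16)(7.95+t)] gives 16(7.95+t) = t(t+16), so t² = 16×7.95 = 127.2.
t* = √127.2 = 11.28 s.

11.3 s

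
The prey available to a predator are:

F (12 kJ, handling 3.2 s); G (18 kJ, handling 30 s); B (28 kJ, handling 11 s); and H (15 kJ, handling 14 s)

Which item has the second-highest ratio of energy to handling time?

In descending order of E/h:
F: 12/3.2 = 3.75 kJ/s
B: 28/11 = 2.55 kJ/s
H: 15/14 = 1.07 kJ/s
G: 18/30 = 0.6 kJ/s

B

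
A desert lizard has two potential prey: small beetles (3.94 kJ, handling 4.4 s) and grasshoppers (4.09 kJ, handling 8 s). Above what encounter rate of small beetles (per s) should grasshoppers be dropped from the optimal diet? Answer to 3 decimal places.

Drop grasshoppers once their profitability E₂/h₂ falls below the rate achievable on small beetles alone: E₂/h₂ = λE₁/(1 + λh₁).
Solve for λ: λE₁h₂ = E₂(1 + λh₁) → λ(E₁h₂ − E₂h₁) = E₂ → λ = E₂/(E₁h₂ − E₂h₁).
λ = 4.09/(3.94×8 − 4.09×4.4) = 4.09/13.52 = 0.3024 per s.

0.302 per s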